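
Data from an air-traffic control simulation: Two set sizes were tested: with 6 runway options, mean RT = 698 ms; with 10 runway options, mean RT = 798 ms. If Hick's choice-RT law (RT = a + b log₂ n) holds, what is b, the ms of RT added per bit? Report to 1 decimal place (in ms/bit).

135.7 ms/bit

The slope on a log₂ axis is (798 − 698) / (3.3219 − 2.5850) = 135.692 ms/bit.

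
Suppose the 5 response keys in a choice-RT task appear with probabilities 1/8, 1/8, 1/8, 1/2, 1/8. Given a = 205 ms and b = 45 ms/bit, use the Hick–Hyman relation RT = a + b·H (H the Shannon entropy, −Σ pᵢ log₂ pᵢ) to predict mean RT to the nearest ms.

Each term −pᵢ log₂ pᵢ: 0.125·3 + 0.125·3 + 0.125·3 + 0.5·1 + 0.125·3; summed, H = 2.000 bits.
Mean RT = a + bH = 205 + 45·2.000 = 295.00 ms.

295 ms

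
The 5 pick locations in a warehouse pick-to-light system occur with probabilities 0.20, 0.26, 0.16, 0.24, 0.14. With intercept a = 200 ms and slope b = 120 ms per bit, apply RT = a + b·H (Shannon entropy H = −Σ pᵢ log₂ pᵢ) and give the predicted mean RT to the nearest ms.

474 ms

Entropy contributions −pᵢ log₂ pᵢ: 0.4644, 0.5053, 0.4230, 0.4941, 0.3971; sum H = 2.2839 bits.
RT = a + bH = 200 + 120·2.2839 = 474.07 ms.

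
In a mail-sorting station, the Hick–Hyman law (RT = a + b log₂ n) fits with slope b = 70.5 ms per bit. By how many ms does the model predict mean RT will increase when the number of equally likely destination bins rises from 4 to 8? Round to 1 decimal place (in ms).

70.5 ms

The intercept a cancels: ΔRT = b·(log₂ n₂ − log₂ n₁) = b·log₂(n₂/n₁).
log₂(8) − log₂(4) = log₂(8/4) = log₂(2) = 1.
ΔRT = 70.5 × 1.0000 = 70.500 ms.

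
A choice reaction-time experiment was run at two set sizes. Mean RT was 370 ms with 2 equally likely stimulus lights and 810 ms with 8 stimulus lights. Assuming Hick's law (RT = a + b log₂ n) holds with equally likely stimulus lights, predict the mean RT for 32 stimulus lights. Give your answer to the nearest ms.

1250 ms

Solve the two-equation system in a and b:
  b = (810 − 370) / (log₂ 8 − log₂ 2) = 440 / (3 − 1) = 220 ms/bit
  a = 370 − 220 × 1 = 150 ms
Then RT(32) = 150 + 220 × log₂ 32 = 150 + 220 × 5 ≈ 1250.000 ms.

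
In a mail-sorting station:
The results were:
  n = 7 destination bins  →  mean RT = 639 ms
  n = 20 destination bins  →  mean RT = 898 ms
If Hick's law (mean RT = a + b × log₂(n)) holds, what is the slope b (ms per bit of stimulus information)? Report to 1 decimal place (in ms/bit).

Slope: b = (898 − 639) / (log₂ 20 − log₂ 7) = 259/1.5146 = 171.005 ms/bit.

171.0 ms/bit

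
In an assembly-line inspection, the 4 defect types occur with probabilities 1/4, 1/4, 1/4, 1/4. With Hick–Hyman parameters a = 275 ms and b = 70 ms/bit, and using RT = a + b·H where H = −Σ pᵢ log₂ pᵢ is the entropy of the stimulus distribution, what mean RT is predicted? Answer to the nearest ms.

H = −Σ pᵢ log₂ pᵢ = 0.25·2 + 0.25·2 + 0.25·2 + 0.25·2 = 2.000 bits.
RT = 275 + 70 × 2.000 = 415.00 ms.

415 ms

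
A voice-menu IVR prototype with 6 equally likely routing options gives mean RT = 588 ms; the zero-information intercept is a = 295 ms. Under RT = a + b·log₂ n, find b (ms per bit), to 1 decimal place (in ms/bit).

113.3 ms/bit

b = (588 − 295) / log₂(6) = 293 / 2.5850 = 113.348 ms/bit.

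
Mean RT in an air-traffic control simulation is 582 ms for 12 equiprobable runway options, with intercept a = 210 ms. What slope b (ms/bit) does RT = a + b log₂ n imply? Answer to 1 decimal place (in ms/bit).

103.8 ms/bit

12 alternatives carry log₂ 12 = 3.5850 bits; the choice cost is 582 − 210 = 372 ms, so b = 372/3.5850 = 103.767 ms/bit.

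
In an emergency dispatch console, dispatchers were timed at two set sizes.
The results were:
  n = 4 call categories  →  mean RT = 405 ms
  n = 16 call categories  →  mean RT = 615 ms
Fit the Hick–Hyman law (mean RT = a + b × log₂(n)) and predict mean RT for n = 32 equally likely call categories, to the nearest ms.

720 ms

With log₂ n on the abscissa the relation is linear; from the two conditions:
  b = (615 − 405) / (log₂ 16 − log₂ 4) = 210 / (4 − 2) = 105 ms/bit
  a = 405 − 105 × 2 = 195 ms
Then RT(32) = 195 + 105 × log₂ 32 = 195 + 105 × 5 ≈ 720.000 ms.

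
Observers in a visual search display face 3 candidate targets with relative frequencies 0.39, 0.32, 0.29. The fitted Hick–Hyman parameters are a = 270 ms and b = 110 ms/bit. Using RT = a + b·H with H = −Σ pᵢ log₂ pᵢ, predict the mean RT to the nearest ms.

H = 0.39·log₂(1/0.39) + 0.32·log₂(1/0.32) + 0.29·log₂(1/0.29) = 1.5737 bits.
RT = 270 + 110 × 1.5737 = 443.11 ms.

443 ms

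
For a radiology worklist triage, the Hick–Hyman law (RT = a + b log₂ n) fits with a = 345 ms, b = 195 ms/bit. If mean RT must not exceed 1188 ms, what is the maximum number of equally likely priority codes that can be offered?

Set 345 + 195·log₂ n ≤ 1188 → log₂ n ≤ (1188 − 345)/195 = 4.3231.
So n ≤ 2^4.3231 = 20.016; the largest integer n is 20.

20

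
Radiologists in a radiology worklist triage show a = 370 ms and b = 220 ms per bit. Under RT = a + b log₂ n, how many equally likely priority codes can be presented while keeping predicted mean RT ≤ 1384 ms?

220·log₂ n ≤ 1384 − 370 = 1014, giving log₂ n ≤ 4.6091 and n ≤ 24.405. The largest whole number is 24.

24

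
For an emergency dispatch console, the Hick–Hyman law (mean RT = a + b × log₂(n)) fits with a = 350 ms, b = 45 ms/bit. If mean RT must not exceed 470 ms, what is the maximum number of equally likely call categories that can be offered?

6

Information budget: (470 − 350)/45 = 2.6667 bits, so n ≤ 2^2.6667 = 6.350 → at most 6.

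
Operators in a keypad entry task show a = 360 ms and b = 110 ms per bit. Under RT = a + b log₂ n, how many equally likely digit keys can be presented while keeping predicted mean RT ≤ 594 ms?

4

110·log₂ n ≤ 594 − 360 = 234, giving log₂ n ≤ 2.1273 and n ≤ 4.369. The largest whole number is 4.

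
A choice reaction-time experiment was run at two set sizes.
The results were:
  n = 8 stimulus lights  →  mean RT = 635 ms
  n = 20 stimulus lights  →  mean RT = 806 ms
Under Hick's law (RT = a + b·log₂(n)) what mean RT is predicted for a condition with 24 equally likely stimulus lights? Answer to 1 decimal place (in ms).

Solve the two-equation system in a and b:
  b = (806 − 635) / (log₂ 20 − log₂ 8) = 171 / (4.3219 − 3) = 129.357 ms/bit
  a = 635 − 129.357 × 3 = 246.930 ms
Then RT(24) = 246.930 + 129.357 × log₂ 24 = 246.930 + 129.357 × 4.5850 ≈ 840.025 ms.

840.0 ms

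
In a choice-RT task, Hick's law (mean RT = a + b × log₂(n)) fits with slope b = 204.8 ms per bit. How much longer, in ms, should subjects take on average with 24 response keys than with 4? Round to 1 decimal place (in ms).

529.4 ms

Only the slope matters, since a is common to both: ΔRT = b·log₂(n₂/n₁).
log₂(24) − log₂(4) = 4.5850 − 2 = 2.5850.
ΔRT = 204.8 × 2.5850 = 529.400 ms.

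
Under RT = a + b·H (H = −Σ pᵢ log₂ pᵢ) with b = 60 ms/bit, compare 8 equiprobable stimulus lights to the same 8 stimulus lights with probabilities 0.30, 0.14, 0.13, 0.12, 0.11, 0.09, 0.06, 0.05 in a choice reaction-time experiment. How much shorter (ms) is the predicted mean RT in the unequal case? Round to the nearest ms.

13 ms

The RT saving is b·ΔH. Equiprobable H₀ = log₂(8) = 3.0000 bits; with the given probabilities H = 2.7905 bits.
b·(H₀ − H) = 60 × (3.0000 − 2.7905) = 12.57 ms.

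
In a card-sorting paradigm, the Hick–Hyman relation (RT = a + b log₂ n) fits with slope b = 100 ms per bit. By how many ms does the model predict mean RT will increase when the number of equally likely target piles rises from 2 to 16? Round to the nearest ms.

300 ms

Only the slope matters, since a is common to both: ΔRT = b·log₂(n₂/n₁).
log₂(16) − log₂(2) = log₂(16/2) = log₂(8) = 3.
ΔRT = 100 × 3.0000 = 300.000 ms.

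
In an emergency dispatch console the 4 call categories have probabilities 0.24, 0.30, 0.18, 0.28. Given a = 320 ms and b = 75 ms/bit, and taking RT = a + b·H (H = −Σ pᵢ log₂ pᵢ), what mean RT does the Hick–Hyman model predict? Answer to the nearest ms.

Entropy contributions −pᵢ log₂ pᵢ: 0.4941, 0.5211, 0.4453, 0.5142; sum H = 1.9748 bits.
RT = a + bH = 320 + 75·1.9748 = 468.11 ms.

468 ms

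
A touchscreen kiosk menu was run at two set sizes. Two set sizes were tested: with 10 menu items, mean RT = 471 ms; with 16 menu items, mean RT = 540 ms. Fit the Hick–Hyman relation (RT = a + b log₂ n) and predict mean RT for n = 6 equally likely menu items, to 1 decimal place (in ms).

396.0 ms

RT is linear in log₂ n, so two points fix the line:
  b = (540 − 471) / (log₂ 16 − log₂ 10) = 69 / (4 − 3.3219) = 101.759 ms/bit
  a = 471 − 101.759 × 3.3219 = 132.964 ms
Then RT(6) = 132.964 + 101.759 × log₂ 6 = 132.964 + 101.759 × 2.5850 ≈ 396.007 ms.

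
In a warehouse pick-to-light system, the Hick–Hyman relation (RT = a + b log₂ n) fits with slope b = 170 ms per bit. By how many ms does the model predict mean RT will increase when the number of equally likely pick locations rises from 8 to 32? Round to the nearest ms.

340 ms

ΔRT = (a + b log₂ n₂) − (a + b log₂ n₁) = b·(log₂ n₂ − log₂ n₁).
log₂(32) − log₂(8) = log₂(32/8) = log₂(4) = 2.
ΔRT = 170 × 2.0000 = 340.000 ms.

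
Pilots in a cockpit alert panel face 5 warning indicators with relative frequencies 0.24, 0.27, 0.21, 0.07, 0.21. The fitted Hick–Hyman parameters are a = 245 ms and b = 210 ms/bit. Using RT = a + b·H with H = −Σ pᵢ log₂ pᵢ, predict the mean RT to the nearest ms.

Entropy contributions −pᵢ log₂ pᵢ: 0.4941, 0.5100, 0.4728, 0.2686, 0.4728; sum H = 2.2184 bits.
RT = a + bH = 245 + 210·2.2184 = 710.86 ms.

711 ms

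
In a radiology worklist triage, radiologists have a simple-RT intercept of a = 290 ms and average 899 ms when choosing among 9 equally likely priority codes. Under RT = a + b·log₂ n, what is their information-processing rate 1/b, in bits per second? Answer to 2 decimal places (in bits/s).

Choice component = 899 − 290 = 609 ms over log₂(9) = 3.1699 bits.
b = 609 / 3.1699 = 192.118 ms/bit, so 1/b = 5.205 bits/s.

5.21 bits/s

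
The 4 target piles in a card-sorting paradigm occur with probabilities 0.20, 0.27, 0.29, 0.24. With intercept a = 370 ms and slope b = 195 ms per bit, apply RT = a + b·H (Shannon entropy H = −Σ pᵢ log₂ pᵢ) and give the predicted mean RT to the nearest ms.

757 ms

H = 0.20·log₂(1/0.20) + 0.27·log₂(1/0.27) + 0.29·log₂(1/0.29) + 0.24·log₂(1/0.24) = 1.9864 bits.
RT = 370 + 195 × 1.9864 = 757.36 ms.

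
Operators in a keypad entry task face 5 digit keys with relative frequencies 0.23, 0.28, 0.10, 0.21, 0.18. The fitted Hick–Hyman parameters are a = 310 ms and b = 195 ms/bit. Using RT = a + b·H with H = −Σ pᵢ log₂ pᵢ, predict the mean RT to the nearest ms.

H = 0.23·log₂(1/0.23) + 0.28·log₂(1/0.28) + 0.10·log₂(1/0.10) + 0.21·log₂(1/0.21) + 0.18·log₂(1/0.18) = 2.2522 bits.
RT = 310 + 195 × 2.2522 = 749.18 ms.

749 ms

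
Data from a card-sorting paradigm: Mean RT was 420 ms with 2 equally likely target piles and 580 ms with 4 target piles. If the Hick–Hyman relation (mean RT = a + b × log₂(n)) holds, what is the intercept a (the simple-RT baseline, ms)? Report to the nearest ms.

260 ms

The slope on a log₂ axis is (580 − 420) / (2 − 1) = 160 ms/bit.
Intercept: a = 420 − 160·log₂(2) = 260.000 ms.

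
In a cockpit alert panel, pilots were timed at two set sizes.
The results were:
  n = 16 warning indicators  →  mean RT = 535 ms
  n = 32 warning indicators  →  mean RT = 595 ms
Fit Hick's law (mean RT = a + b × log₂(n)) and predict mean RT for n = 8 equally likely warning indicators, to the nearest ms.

RT is linear in log₂ n, so two points fix the line:
  b = (595 − 535) / (log₂ 32 − log₂ 16) = 60 / (5 − 4) = 60 ms/bit
  a = 535 − 60 × 4 = 295 ms
Then RT(8) = 295 + 60 × log₂ 8 = 295 + 60 × 3 ≈ 475.000 ms.

475 ms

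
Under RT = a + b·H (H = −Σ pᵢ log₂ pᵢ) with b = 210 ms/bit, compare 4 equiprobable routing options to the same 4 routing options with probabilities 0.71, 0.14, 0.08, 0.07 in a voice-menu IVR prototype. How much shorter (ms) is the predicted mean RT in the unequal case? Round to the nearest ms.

Equiprobable entropy H₀ = log₂ 4 = 2.0000 bits.
Skewed entropy H = −Σ pᵢ log₂ pᵢ = 1.3080 bits.
ΔRT = b·(H₀ − H) = 210 × 0.6920 = 145.32 ms.

145 ms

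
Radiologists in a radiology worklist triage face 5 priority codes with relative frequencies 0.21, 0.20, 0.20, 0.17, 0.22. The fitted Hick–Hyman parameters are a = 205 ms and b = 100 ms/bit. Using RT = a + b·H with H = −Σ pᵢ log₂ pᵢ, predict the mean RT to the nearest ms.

Entropy contributions −pᵢ log₂ pᵢ: 0.4728, 0.4644, 0.4644, 0.4346, 0.4806; sum H = 2.3168 bits.
RT = a + bH = 205 + 100·2.3168 = 436.68 ms.

437 ms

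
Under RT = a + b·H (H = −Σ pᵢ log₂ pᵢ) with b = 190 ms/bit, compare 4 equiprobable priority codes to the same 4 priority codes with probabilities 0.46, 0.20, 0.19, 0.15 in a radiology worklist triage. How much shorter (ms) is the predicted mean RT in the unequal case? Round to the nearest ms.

29 ms

Equiprobable entropy H₀ = log₂ 4 = 2.0000 bits.
Skewed entropy H = −Σ pᵢ log₂ pᵢ = 1.8455 bits.
ΔRT = b·(H₀ − H) = 190 × 0.1545 = 29.36 ms.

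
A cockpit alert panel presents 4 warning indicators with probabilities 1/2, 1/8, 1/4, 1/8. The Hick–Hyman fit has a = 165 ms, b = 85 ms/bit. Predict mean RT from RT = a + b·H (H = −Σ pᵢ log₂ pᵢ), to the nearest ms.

Each term −pᵢ log₂ pᵢ: 0.5·1 + 0.125·3 + 0.25·2 + 0.125·3; summed, H = 1.750 bits.
Mean RT = a + bH = 165 + 85·1.750 = 313.75 ms.

314 ms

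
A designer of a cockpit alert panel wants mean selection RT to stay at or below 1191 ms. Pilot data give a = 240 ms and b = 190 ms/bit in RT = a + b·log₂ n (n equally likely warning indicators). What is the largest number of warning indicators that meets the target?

32

Set 240 + 190·log₂ n ≤ 1191 → log₂ n ≤ (1191 − 240)/190 = 5.0053.
So n ≤ 2^5.0053 = 32.117; the largest integer n is 32.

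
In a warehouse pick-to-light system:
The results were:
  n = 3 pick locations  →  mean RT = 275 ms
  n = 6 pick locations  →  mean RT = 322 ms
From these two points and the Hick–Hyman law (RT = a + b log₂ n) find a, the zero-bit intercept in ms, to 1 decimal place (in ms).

200.5 ms

Slope: b = (322 − 275) / (log₂ 6 − log₂ 3) = 47/1.0000 = 47.000 ms/bit.
Intercept: a = 275 − 47.000·log₂(3) = 200.507 ms.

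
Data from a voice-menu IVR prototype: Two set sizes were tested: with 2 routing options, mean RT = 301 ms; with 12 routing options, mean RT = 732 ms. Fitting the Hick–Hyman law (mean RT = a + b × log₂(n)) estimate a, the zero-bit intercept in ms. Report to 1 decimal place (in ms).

134.3 ms

b = (RT₂ − RT₁)/(log₂ n₂ − log₂ n₁) = (732 − 301)/(3.5850 − 1) = 166.734 ms/bit.
Intercept: a = 301 − 166.734·log₂(2) = 134.266 ms.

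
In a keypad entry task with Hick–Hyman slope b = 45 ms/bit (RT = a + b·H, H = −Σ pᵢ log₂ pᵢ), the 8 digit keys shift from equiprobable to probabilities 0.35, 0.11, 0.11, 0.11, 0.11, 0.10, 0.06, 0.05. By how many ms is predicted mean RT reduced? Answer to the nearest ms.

Equiprobable entropy H₀ = log₂ 8 = 3.0000 bits.
Skewed entropy H = −Σ pᵢ log₂ pᵢ = 2.7231 bits.
ΔRT = b·(H₀ − H) = 45 × 0.2769 = 12.46 ms.

12 ms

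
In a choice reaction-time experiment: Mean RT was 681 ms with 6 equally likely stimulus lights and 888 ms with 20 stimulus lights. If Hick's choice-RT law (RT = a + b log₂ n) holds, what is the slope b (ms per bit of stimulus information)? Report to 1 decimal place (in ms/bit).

119.2 ms/bit

b = (RT₂ − RT₁)/(log₂ n₂ − log₂ n₁) = (888 − 681)/(4.3219 − 2.5850) = 119.173 ms/bit.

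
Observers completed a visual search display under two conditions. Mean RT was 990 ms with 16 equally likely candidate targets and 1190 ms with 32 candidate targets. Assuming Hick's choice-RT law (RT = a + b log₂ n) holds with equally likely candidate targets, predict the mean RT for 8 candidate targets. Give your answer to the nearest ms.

Fit slope and intercept:
  b = (1190 − 990) / (log₂ 32 − log₂ 16) = 200 / (5 − 4) = 200 ms/bit
  a = 990 − 200 × 4 = 190 ms
Then RT(8) = 190 + 200 × log₂ 8 = 190 + 200 × 3 ≈ 790.000 ms.

790 ms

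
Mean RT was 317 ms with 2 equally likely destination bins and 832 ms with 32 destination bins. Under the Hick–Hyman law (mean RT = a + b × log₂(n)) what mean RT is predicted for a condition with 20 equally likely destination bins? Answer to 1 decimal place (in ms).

With log₂ n on the abscissa the relation is linear; from the two conditions:
  b = (832 − 317) / (log₂ 32 − log₂ 2) = 515 / (5 − 1) = 128.750 ms/bit
  a = 317 − 128.750 × 1 = 188.250 ms
Then RT(20) = 188.250 + 128.750 × log₂ 20 = 188.250 + 128.750 × 4.3219 ≈ 744.698 ms.

744.7 ms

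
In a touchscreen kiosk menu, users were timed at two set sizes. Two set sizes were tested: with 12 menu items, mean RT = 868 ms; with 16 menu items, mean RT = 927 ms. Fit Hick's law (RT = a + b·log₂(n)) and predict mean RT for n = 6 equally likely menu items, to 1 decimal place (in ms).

Solve the two-equation system in a and b:
  b = (927 − 868) / (log₂ 16 − log₂ 12) = 59 / (4 − 3.5850) = 142.156 ms/bit
  a = 868 − 142.156 × 3.5850 = 358.377 ms
Then RT(6) = 358.377 + 142.156 × log₂ 6 = 358.377 + 142.156 × 2.5850 ≈ 725.844 ms.

725.8 ms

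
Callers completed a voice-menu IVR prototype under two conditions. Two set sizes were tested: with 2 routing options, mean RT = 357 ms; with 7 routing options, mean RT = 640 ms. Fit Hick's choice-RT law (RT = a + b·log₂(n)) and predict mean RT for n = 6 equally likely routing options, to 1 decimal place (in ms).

With log₂ n on the abscissa the relation is linear; from the two conditions:
  b = (640 − 357) / (log₂ 7 − log₂ 2) = 283 / (2.8074 − 1) = 156.582 ms/bit
  a = 357 − 156.582 × 1 = 200.418 ms
Then RT(6) = 200.418 + 156.582 × log₂ 6 = 200.418 + 156.582 × 2.5850 ≈ 605.177 ms.

605.2 ms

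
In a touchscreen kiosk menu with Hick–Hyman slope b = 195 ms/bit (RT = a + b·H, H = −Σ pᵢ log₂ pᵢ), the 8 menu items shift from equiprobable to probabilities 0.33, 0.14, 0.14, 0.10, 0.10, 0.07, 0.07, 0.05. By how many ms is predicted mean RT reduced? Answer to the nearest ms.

Equiprobable entropy H₀ = log₂ 8 = 3.0000 bits.
Skewed entropy H = −Σ pᵢ log₂ pᵢ = 2.7396 bits.
ΔRT = b·(H₀ − H) = 195 × 0.2604 = 50.77 ms.

51 ms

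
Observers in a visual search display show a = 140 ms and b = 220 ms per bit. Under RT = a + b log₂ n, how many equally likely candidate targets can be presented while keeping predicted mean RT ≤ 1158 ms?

Information budget: (1158 − 140)/220 = 4.6273 bits, so n ≤ 2^4.6273 = 24.714 → at most 24.

24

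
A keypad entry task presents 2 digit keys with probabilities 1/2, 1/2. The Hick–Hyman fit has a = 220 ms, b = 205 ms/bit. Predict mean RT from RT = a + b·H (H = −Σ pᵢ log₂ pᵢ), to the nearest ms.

425 ms

H = −Σ pᵢ log₂ pᵢ = 0.5·1 + 0.5·1 = 1.000 bits.
RT = 220 + 205 × 1.000 = 425.00 ms.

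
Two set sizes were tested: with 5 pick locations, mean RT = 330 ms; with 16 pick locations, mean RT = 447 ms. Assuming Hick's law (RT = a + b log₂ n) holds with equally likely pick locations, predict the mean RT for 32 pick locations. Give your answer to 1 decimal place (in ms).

RT is linear in log₂ n, so two points fix the line:
  b = (447 − 330) / (log₂ 16 − log₂ 5) = 117 / (4 − 2.3219) = 69.723 ms/bit
  a = 330 − 69.723 × 2.3219 = 168.108 ms
Then RT(32) = 168.108 + 69.723 × log₂ 32 = 168.108 + 69.723 × 5 ≈ 516.723 ms.

516.7 ms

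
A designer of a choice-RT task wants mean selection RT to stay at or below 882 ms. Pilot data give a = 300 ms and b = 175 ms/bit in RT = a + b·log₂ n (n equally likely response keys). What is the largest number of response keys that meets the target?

175·log₂ n ≤ 882 − 300 = 582, giving log₂ n ≤ 3.3257 and n ≤ 10.026. The largest whole number is 10.

10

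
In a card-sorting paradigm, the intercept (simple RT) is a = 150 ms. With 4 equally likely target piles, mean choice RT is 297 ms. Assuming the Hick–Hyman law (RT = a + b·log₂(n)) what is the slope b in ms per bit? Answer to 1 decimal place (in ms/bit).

73.5 ms/bit

log₂(4) = 2 bits.
b = (RT − a)/log₂ n = (297 − 150) / 2 = 73.500 ms/bit.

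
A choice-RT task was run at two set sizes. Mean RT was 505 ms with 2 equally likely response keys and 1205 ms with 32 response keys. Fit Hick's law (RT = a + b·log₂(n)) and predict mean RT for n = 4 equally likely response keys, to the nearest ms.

Solve the two-equation system in a and b:
  b = (1205 − 505) / (log₂ 32 − log₂ 2) = 700 / (5 − 1) = 175 ms/bit
  a = 505 − 175 × 1 = 330 ms
Then RT(4) = 330 + 175 × log₂ 4 = 330 + 175 × 2 ≈ 680.000 ms.

680 ms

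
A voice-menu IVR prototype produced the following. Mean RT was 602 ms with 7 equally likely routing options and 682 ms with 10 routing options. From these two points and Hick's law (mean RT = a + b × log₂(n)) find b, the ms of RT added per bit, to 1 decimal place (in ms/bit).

The slope on a log₂ axis is (682 − 602) / (3.3219 − 2.8074) = 155.469 ms/bit.

155.5 ms/bit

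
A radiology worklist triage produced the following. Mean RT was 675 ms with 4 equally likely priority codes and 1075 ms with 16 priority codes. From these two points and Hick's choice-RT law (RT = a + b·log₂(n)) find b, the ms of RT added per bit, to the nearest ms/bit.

Slope: b = (1075 − 675) / (log₂ 16 − log₂ 4) = 400/2.0000 = 200 ms/bit.

200 ms/bit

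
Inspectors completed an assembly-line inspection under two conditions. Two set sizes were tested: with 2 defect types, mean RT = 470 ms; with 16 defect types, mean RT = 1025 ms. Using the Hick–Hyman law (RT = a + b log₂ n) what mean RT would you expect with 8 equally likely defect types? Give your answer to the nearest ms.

RT is linear in log₂ n, so two points fix the line:
  b = (1025 − 470) / (log₂ 16 − log₂ 2) = 555 / (4 − 1) = 185 ms/bit
  a = 470 − 185 × 1 = 285 ms
Then RT(8) = 285 + 185 × log₂ 8 = 285 + 185 × 3 ≈ 840.000 ms.

840 ms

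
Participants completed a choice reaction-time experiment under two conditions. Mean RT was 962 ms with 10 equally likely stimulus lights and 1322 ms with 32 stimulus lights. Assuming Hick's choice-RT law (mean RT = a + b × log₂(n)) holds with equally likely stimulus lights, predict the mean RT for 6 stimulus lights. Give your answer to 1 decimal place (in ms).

803.9 ms

Solve the two-equation system in a and b:
  b = (1322 − 962) / (log₂ 32 − log₂ 10) = 360 / (5 − 3.3219) = 214.532 ms/bit
  a = 962 − 214.532 × 3.3219 = 249.340 ms
Then RT(6) = 249.340 + 214.532 × log₂ 6 = 249.340 + 214.532 × 2.5850 ≈ 803.897 ms.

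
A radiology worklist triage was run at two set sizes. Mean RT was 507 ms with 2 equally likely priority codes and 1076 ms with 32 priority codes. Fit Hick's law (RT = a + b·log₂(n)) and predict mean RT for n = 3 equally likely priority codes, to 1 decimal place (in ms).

590.2 ms

With log₂ n on the abscissa the relation is linear; from the two conditions:
  b = (1076 − 507) / (log₂ 32 − log₂ 2) = 569 / (5 − 1) = 142.250 ms/bit
  a = 507 − 142.250 × 1 = 364.750 ms
Then RT(3) = 364.750 + 142.250 × log₂ 3 = 364.750 + 142.250 × 1.5850 ≈ 590.211 ms.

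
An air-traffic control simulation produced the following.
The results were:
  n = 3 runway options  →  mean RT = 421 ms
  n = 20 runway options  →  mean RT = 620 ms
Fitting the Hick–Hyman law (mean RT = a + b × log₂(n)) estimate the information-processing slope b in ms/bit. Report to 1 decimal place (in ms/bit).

The slope on a log₂ axis is (620 − 421) / (4.3219 − 1.5850) = 72.708 ms/bit.

72.7 ms/bit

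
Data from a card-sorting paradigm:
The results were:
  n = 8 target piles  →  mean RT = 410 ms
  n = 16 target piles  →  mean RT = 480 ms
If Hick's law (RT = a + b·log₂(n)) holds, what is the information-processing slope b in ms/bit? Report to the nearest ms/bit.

70 ms/bit

b = (RT₂ − RT₁)/(log₂ n₂ − log₂ n₁) = (480 − 410)/(4 − 3) = 70 ms/bit.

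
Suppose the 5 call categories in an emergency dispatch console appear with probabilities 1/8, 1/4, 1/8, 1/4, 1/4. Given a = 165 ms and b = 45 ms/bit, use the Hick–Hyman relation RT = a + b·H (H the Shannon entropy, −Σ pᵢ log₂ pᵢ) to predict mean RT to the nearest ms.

266 ms

H = −Σ pᵢ log₂ pᵢ = 0.125·3 + 0.25·2 + 0.125·3 + 0.25·2 + 0.25·2 = 2.250 bits.
RT = 165 + 45 × 2.250 = 266.25 ms.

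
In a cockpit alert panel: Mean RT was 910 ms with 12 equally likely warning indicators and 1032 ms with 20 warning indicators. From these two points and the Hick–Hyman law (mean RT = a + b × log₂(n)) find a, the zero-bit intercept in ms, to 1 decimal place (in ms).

316.5 ms

The slope on a log₂ axis is (1032 − 910) / (4.3219 − 3.5850) = 165.544 ms/bit.
a = RT₁ − b·log₂ n₁ = 910 − 165.544 × 3.5850 = 316.532 ms.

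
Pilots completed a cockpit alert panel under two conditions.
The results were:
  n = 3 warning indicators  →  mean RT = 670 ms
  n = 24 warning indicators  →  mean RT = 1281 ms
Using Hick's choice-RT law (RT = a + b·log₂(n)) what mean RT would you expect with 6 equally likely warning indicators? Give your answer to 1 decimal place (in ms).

Fit slope and intercept:
  b = (1281 − 670) / (log₂ 24 − log₂ 3) = 611 / (4.5850 − 1.5850) = 203.667 ms/bit
  a = 670 − 203.667 × 1.5850 = 347.196 ms
Then RT(6) = 347.196 + 203.667 × log₂ 6 = 347.196 + 203.667 × 2.5850 ≈ 873.667 ms.

873.7 ms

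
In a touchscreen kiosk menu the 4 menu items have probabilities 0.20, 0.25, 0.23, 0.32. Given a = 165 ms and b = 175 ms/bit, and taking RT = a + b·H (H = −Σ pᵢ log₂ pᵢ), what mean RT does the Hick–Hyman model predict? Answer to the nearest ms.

511 ms

Entropy contributions −pᵢ log₂ pᵢ: 0.4644, 0.5000, 0.4877, 0.5260; sum H = 1.9781 bits.
RT = a + bH = 165 + 175·1.9781 = 511.17 ms.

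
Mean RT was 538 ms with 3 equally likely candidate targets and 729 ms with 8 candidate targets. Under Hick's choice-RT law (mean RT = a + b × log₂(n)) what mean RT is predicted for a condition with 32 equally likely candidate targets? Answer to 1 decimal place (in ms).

Fit slope and intercept:
  b = (729 − 538) / (log₂ 8 − log₂ 3) = 191 / (3 − 1.5850) = 134.979 ms/bit
  a = 538 − 134.979 × 1.5850 = 324.064 ms
Then RT(32) = 324.064 + 134.979 × log₂ 32 = 324.064 + 134.979 × 5 ≈ 998.958 ms.

999.0 ms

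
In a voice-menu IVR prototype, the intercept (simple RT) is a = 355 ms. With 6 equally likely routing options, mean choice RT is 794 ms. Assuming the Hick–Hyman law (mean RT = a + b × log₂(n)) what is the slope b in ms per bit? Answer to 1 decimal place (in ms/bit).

log₂(6) = 2.5850 bits.
b = (RT − a)/log₂ n = (794 − 355) / 2.5850 = 169.828 ms/bit.

169.8 ms/bit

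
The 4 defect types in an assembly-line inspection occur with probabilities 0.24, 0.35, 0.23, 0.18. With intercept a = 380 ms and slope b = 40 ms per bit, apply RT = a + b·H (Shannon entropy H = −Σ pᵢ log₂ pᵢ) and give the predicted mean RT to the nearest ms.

458 ms

Entropy contributions −pᵢ log₂ pᵢ: 0.4941, 0.5301, 0.4877, 0.4453; sum H = 1.9572 bits.
RT = a + bH = 380 + 40·1.9572 = 458.29 ms.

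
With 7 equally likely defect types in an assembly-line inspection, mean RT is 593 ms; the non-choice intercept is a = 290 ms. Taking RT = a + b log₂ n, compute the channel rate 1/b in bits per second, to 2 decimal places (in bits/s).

Choice component = 593 − 290 = 303 ms over log₂(7) = 2.8074 bits.
b = 303 / 2.8074 = 107.931 ms/bit, so 1/b = 9.265 bits/s.

9.27 bits/s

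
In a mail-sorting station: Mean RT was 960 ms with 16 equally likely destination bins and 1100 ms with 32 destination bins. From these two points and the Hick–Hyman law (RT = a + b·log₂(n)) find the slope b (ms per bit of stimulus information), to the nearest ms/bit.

b = (RT₂ − RT₁)/(log₂ n₂ − log₂ n₁) = (1100 − 960)/(5 − 4) = 140 ms/bit.

140 ms/bit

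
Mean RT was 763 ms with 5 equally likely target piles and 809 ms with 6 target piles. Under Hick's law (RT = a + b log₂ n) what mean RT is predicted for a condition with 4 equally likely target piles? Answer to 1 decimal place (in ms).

706.7 ms

With log₂ n on the abscissa the relation is linear; from the two conditions:
  b = (809 − 763) / (log₂ 6 − log₂ 5) = 46 / (2.5850 − 2.3219) = 174.882 ms/bit
  a = 763 − 174.882 × 2.3219 = 356.936 ms
Then RT(4) = 356.936 + 174.882 × log₂ 4 = 356.936 + 174.882 × 2 ≈ 706.701 ms.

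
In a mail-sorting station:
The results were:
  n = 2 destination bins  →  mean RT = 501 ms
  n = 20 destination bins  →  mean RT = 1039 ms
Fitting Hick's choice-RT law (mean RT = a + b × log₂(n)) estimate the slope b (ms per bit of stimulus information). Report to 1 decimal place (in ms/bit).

162.0 ms/bit

Slope: b = (1039 − 501) / (log₂ 20 − log₂ 2) = 538/3.3219 = 161.954 ms/bit.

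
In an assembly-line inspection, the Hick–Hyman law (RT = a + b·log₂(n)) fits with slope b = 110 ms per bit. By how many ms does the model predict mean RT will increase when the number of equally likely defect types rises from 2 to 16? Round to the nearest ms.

ΔRT = (a + b log₂ n₂) − (a + b log₂ n₁) = b·(log₂ n₂ − log₂ n₁).
log₂(16) − log₂(2) = log₂(16/2) = log₂(8) = 3.
ΔRT = 110 × 3.0000 = 330.000 ms.

330 ms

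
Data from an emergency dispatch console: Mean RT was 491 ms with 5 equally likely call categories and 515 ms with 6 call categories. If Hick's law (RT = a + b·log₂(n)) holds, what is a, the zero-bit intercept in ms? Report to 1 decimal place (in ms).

b = (RT₂ − RT₁)/(log₂ n₂ − log₂ n₁) = (515 − 491)/(2.5850 − 2.3219) = 91.243 ms/bit.
a = RT₁ − b·log₂ n₁ = 491 − 91.243 × 2.3219 = 279.141 ms.

279.1 ms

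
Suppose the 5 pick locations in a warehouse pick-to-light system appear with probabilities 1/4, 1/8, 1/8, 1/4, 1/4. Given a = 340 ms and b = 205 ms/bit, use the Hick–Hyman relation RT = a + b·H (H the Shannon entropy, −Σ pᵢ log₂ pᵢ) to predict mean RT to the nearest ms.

801 ms

Each term −pᵢ log₂ pᵢ: 0.25·2 + 0.125·3 + 0.125·3 + 0.25·2 + 0.25·2; summed, H = 2.250 bits.
Mean RT = a + bH = 340 + 205·2.250 = 801.25 ms.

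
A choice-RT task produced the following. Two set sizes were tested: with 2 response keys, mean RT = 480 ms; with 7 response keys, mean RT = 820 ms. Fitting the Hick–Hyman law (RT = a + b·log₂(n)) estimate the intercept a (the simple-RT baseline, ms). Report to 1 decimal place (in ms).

291.9 ms

b = (RT₂ − RT₁)/(log₂ n₂ − log₂ n₁) = (820 − 480)/(2.8074 − 1) = 188.120 ms/bit.
a = RT₁ − b·log₂ n₁ = 480 − 188.120 × 1 = 291.880 ms.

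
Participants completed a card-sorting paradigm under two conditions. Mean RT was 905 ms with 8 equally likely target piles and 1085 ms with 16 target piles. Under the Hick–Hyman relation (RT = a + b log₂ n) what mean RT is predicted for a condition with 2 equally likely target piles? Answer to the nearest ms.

Fit slope and intercept:
  b = (1085 − 905) / (log₂ 16 − log₂ 8) = 180 / (4 − 3) = 180 ms/bit
  a = 905 − 180 × 3 = 365 ms
Then RT(2) = 365 + 180 × log₂ 2 = 365 + 180 × 1 ≈ 545.000 ms.

545 ms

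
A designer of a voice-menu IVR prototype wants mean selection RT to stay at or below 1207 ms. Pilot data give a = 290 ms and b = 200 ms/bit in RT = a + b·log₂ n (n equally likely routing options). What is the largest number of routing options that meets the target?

200·log₂ n ≤ 1207 − 290 = 917, giving log₂ n ≤ 4.5850 and n ≤ 24.001. The largest whole number is 24.

24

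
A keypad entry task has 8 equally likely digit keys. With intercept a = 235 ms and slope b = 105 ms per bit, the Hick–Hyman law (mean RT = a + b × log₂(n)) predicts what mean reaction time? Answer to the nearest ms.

log₂(8) = 3 bits, so RT = 235 + 105 × 3 ≈ 550.000 ms.

550 ms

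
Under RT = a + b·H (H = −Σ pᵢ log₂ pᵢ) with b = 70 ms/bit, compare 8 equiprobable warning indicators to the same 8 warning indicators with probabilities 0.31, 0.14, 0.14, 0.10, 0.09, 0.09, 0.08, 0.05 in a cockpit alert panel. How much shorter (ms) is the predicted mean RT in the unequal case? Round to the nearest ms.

15 ms

Equiprobable entropy H₀ = log₂ 8 = 3.0000 bits.
Skewed entropy H = −Σ pᵢ log₂ pᵢ = 2.7831 bits.
ΔRT = b·(H₀ − H) = 70 × 0.2169 = 15.18 ms.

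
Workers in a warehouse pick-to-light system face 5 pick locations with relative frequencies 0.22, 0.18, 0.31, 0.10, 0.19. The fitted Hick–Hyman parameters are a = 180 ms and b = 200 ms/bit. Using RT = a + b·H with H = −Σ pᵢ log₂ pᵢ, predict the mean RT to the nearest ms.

627 ms

Entropy contributions −pᵢ log₂ pᵢ: 0.4806, 0.4453, 0.5238, 0.3322, 0.4552; sum H = 2.2371 bits.
RT = a + bH = 180 + 200·2.2371 = 627.42 ms.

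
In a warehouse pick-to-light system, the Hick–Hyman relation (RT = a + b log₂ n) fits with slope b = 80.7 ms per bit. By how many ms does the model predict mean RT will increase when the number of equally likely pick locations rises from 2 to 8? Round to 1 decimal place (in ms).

ΔRT = (a + b log₂ n₂) − (a + b log₂ n₁) = b·(log₂ n₂ − log₂ n₁).
log₂(8) − log₂(2) = log₂(8/2) = log₂(4) = 2.
ΔRT = 80.7 × 2.0000 = 161.400 ms.

161.4 ms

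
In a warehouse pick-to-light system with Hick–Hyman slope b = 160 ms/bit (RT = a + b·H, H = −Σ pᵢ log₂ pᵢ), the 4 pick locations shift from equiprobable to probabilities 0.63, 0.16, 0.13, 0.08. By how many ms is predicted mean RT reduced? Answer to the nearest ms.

77 ms

The RT saving is b·ΔH. Equiprobable H₀ = log₂(4) = 2.0000 bits; with the given probabilities H = 1.5171 bits.
b·(H₀ − H) = 160 × (2.0000 − 1.5171) = 77.26 ms.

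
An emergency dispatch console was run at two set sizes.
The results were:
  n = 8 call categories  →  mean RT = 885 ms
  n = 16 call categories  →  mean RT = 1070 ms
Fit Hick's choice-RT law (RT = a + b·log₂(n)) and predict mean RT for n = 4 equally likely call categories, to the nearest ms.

700 ms

Fit slope and intercept:
  b = (1070 − 885) / (log₂ 16 − log₂ 8) = 185 / (4 − 3) = 185 ms/bit
  a = 885 − 185 × 3 = 330 ms
Then RT(4) = 330 + 185 × log₂ 4 = 330 + 185 × 2 ≈ 700.000 ms.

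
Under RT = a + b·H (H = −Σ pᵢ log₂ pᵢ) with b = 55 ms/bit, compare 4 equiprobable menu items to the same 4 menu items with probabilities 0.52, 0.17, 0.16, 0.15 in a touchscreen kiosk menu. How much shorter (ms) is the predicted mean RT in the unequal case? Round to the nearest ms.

The RT saving is b·ΔH. Equiprobable H₀ = log₂(4) = 2.0000 bits; with the given probabilities H = 1.7587 bits.
b·(H₀ − H) = 55 × (2.0000 − 1.7587) = 13.27 ms.

13 ms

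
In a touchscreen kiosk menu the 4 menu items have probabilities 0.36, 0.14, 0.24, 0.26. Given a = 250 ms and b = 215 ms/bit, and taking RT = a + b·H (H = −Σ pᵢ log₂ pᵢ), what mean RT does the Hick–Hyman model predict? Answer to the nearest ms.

H = 0.36·log₂(1/0.36) + 0.14·log₂(1/0.14) + 0.24·log₂(1/0.24) + 0.26·log₂(1/0.26) = 1.9271 bits.
RT = 250 + 215 × 1.9271 = 664.34 ms.

664 ms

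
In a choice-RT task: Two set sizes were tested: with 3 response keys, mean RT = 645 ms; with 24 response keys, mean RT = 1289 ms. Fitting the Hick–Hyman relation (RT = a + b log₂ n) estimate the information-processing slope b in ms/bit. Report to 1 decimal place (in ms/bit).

214.7 ms/bit

b = (RT₂ − RT₁)/(log₂ n₂ − log₂ n₁) = (1289 − 645)/(4.5850 − 1.5850) = 214.667 ms/bit.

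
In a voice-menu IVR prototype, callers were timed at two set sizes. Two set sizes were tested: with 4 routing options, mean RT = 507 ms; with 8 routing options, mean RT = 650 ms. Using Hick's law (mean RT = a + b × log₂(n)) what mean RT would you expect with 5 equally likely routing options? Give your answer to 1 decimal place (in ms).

RT is linear in log₂ n, so two points fix the line:
  b = (650 − 507) / (log₂ 8 − log₂ 4) = 143 / (3 − 2) = 143.000 ms/bit
  a = 507 − 143.000 × 2 = 221.000 ms
Then RT(5) = 221.000 + 143.000 × log₂ 5 = 221.000 + 143.000 × 2.3219 ≈ 553.036 ms.

553.0 ms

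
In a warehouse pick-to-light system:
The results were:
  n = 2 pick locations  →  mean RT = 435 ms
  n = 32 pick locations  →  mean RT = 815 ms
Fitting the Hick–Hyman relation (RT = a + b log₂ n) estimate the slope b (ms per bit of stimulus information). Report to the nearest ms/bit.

The slope on a log₂ axis is (815 − 435) / (5 − 1) = 95 ms/bit.

95 ms/bit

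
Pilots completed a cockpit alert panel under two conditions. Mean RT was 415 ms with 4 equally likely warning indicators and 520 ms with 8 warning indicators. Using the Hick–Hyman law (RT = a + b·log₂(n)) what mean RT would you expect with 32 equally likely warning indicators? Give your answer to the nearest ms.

RT is linear in log₂ n, so two points fix the line:
  b = (520 − 415) / (log₂ 8 − log₂ 4) = 105 / (3 − 2) = 105 ms/bit
  a = 415 − 105 × 2 = 205 ms
Then RT(32) = 205 + 105 × log₂ 32 = 205 + 105 × 5 ≈ 730.000 ms.

730 ms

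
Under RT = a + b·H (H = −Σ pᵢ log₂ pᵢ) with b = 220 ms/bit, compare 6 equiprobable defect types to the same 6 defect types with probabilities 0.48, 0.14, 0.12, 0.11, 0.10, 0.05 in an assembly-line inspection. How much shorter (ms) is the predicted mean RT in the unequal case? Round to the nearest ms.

91 ms

Equiprobable entropy H₀ = log₂ 6 = 2.5850 bits.
Skewed entropy H = −Σ pᵢ log₂ pᵢ = 2.1710 bits.
ΔRT = b·(H₀ − H) = 220 × 0.4139 = 91.07 ms.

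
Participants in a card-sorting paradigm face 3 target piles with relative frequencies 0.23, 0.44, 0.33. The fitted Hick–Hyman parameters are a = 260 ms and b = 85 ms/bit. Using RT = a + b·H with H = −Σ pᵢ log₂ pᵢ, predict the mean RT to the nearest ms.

391 ms

Entropy contributions −pᵢ log₂ pᵢ: 0.4877, 0.5211, 0.5278; sum H = 1.5366 bits.
RT = a + bH = 260 + 85·1.5366 = 390.61 ms.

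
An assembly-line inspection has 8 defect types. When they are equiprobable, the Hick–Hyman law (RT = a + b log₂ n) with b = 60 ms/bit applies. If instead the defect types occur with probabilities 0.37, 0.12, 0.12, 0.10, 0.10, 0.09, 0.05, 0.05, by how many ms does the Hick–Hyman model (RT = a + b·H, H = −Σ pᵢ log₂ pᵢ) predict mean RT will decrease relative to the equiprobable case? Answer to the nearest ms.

20 ms

Equiprobable entropy H₀ = log₂ 8 = 3.0000 bits.
Skewed entropy H = −Σ pᵢ log₂ pᵢ = 2.6741 bits.
ΔRT = b·(H₀ − H) = 60 × 0.3259 = 19.55 ms.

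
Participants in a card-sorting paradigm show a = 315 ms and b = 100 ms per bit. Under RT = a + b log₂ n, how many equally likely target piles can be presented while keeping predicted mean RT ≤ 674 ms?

12

Set 315 + 100·log₂ n ≤ 674 → log₂ n ≤ (674 − 315)/100 = 3.5900.
So n ≤ 2^3.5900 = 12.042; the largest integer n is 12.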